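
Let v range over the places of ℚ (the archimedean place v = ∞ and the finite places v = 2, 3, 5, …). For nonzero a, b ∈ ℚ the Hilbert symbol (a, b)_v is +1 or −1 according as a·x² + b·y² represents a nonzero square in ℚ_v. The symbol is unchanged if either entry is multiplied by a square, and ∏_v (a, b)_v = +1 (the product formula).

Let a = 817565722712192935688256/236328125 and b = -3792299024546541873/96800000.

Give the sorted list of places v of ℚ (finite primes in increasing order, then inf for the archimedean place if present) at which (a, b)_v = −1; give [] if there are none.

(a, b) ≡ (1789445, -1885) mod (ℚ^×)²; places V = {2, 3, 5, 7, 11, 13, 29, 41, 43, ∞}.
(a,b)_43: α=3, u≡29; β=4, v≡19 (mod 43); (29|43)=-1, (19|43)=-1; sign (−1)^0·-1^4·-1^3 = -1.
(a,b)_13: α=0, u≡7; β=1, v≡5 (mod 13); (7|13)=-1, (5|13)=-1; sign (−1)^0·-1^1·-1^0 = -1.
(a,b)_2: α=6, β=-8; u≡5, v≡3 (mod 8); ε(u)ε(v)=0·1, αω(v)=6·1, βω(u)=-8·1; sum ≡ 0  ⇒  +1.
(a,b)_5: α=-9, u≡1; β=-5, v≡2 (mod 5); (1|5)=+1, (2|5)=-1; sign (−1)^0·+1^-5·-1^-9 = -1.
(a,b)_3: α=14, u≡2; β=6, v≡2 (mod 3); (2|3)=-1, (2|3)=-1; sign (−1)^0·-1^6·-1^14 = +1.
(a,b)_∞: sgn(1789445)=+, sgn(-1885)=−, so +1.
(a,b)_41: α=3, u≡36; β=2, v≡25 (mod 41); (36|41)=+1, (25|41)=+1; sign (−1)^0·+1^2·+1^3 = +1.
(a,b)_11: α=-2, u≡3; β=-2, v≡7 (mod 11); (3|11)=+1, (7|11)=-1; sign (−1)^0·+1^-2·-1^-2 = +1.
(a,b)_29: α=1, u≡16; β=1, v≡24 (mod 29); (16|29)=+1, (24|29)=+1; sign (−1)^0·+1^1·+1^1 = +1.
(a,b)_7: α=5, u≡1; β=4, v≡5 (mod 7); (1|7)=+1, (5|7)=-1; sign (−1)^0·+1^4·-1^5 = -1.
Ram(1789445, -1885) = {5, 7, 13, 43}; no ℚ_5-point on the conic.

[5, 7, 13, 43]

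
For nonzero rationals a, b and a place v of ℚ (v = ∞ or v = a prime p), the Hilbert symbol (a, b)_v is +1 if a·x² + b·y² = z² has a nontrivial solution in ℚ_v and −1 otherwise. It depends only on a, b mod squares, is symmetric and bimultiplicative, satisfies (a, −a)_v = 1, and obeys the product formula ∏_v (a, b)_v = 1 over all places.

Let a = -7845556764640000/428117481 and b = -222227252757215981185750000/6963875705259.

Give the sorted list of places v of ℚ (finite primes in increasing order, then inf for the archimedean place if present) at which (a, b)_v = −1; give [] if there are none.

(a, b) ≡ (-1891699, -77) mod (ℚ^×)²; places V = {2, 3, 5, 7, 11, 19, 23, 29, 37, 41, 43, 47, ∞}.
(a,b)_23: α=2, u≡15; β=2, v≡17 (mod 23); (15|23)=-1, (17|23)=-1; sign (−1)^0·-1^2·-1^2 = +1.
(a,b)_41: α=1, u≡6; β=2, v≡32 (mod 41); (6|41)=-1, (32|41)=+1; sign (−1)^0·-1^2·+1^1 = +1.
(a,b)_2: α=8, β=4; u≡5, v≡3 (mod 8); ε(u)ε(v)=0·1, αω(v)=8·1, βω(u)=4·1; sum ≡ 0  ⇒  +1.
(a,b)_19: α=-2, u≡5; β=-2, v≡3 (mod 19); (5|19)=+1, (3|19)=-1; sign (−1)^0·+1^-2·-1^-2 = +1.
(a,b)_3: α=-4, u≡2; β=-8, v≡1 (mod 3); (2|3)=-1, (1|3)=+1; sign (−1)^0·-1^-8·+1^-4 = +1.
(a,b)_5: α=4, u≡1; β=6, v≡3 (mod 5); (1|5)=+1, (3|5)=-1; sign (−1)^0·+1^6·-1^4 = +1.
(a,b)_∞: sgn(-1891699)=−, sgn(-77)=−, so -1.
(a,b)_11: α=-4, u≡4; β=-3, v≡9 (mod 11); (4|11)=+1, (9|11)=+1; sign (−1)^0·+1^-3·+1^-4 = +1.
(a,b)_47: α=0, u≡27; β=-2, v≡1 (mod 47); (27|47)=+1, (1|47)=+1; sign (−1)^0·+1^-2·+1^0 = +1.
(a,b)_37: α=1, u≡16; β=4, v≡27 (mod 37); (16|37)=+1, (27|37)=+1; sign (−1)^0·+1^4·+1^1 = +1.
(a,b)_43: α=1, u≡20; β=2, v≡1 (mod 43); (20|43)=-1, (1|43)=+1; sign (−1)^0·-1^2·+1^1 = +1.
(a,b)_7: α=2, u≡1; β=3, v≡3 (mod 7); (1|7)=+1, (3|7)=-1; sign (−1)^0·+1^3·-1^2 = +1.
(a,b)_29: α=1, u≡8; β=2, v≡18 (mod 29); (8|29)=-1, (18|29)=-1; sign (−1)^0·-1^2·-1^1 = -1.
|Ram(-1891699, -77)| = 2, even; anisotropic at {29, ∞}.

[29, inf]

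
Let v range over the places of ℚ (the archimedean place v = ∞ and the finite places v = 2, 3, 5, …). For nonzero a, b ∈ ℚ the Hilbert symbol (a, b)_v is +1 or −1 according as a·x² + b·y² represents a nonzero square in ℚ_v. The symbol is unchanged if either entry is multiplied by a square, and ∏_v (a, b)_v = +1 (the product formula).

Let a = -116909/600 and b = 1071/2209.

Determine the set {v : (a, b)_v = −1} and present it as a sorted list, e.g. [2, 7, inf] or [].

[3, 13]

Mod squares: a ≡ -1326, b ≡ 119. Check v ∈ {∞, 2, 3, 5, 7, 13, 17, 23, 47}.
v=17: a=17^1·(≡5), b=17^1·(≡5) mod 17; (5|17)=-1, (5|17)=-1; (−1)^{1·1·8}·(-1)^1·(-1)^1 = +1.
v=∞: -1326 < 0 and 119 > 0  ⇒  (a,b)_∞ = +1.
v=23: a=23^2·(≡16), b=23^0·(≡13) mod 23; (16|23)=+1, (13|23)=+1; (−1)^{2·0·11}·(+1)^0·(+1)^2 = +1.
v=5: a=5^-2·(≡4), b=5^0·(≡4) mod 5; (4|5)=+1, (4|5)=+1; (−1)^{-2·0·2}·(+1)^0·(+1)^-2 = +1.
v=13: a=13^1·(≡8), b=13^0·(≡8) mod 13; (8|13)=-1, (8|13)=-1; (−1)^{1·0·6}·(-1)^0·(-1)^1 = -1.
v=2: v_2(a)=-3, v_2(b)=0; units ≡ 1, 7 (mod 8); ε·ε+αω+βω = 0·1+-3·0+0·0 ≡ 0  ⇒  (a,b)_2 = +1.
v=47: a=47^0·(≡36), b=47^-2·(≡37) mod 47; (36|47)=+1, (37|47)=+1; (−1)^{0·-2·23}·(+1)^-2·(+1)^0 = +1.
v=7: a=7^0·(≡1), b=7^1·(≡5) mod 7; (1|7)=+1, (5|7)=-1; (−1)^{0·1·3}·(+1)^1·(-1)^0 = +1.
v=3: a=3^-1·(≡2), b=3^2·(≡2) mod 3; (2|3)=-1, (2|3)=-1; (−1)^{-1·2·1}·(-1)^2·(-1)^-1 = -1.
(-1326, 119 / ℚ) ramifies at {3, 13}: a division algebra.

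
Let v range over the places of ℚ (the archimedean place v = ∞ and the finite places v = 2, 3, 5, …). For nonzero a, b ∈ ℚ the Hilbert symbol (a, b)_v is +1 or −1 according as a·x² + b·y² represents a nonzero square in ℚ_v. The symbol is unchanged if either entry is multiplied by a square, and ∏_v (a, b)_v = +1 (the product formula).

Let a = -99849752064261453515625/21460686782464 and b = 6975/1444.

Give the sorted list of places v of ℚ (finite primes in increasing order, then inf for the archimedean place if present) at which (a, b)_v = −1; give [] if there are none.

(a, b) ≡ (-871131, 31) mod (ℚ^×)²; places V = {2, 3, 5, 7, 13, 17, 19, 23, 29, 31, ∞}.
(a,b)_29: α=1, u≡25; β=0, v≡12 (mod 29); (25|29)=+1, (12|29)=-1; sign (−1)^0·+1^0·-1^1 = -1.
(a,b)_∞: sgn(-871131)=−, sgn(31)=+, so +1.
(a,b)_13: α=2, u≡1; β=0, v≡7 (mod 13); (1|13)=+1, (7|13)=-1; sign (−1)^0·+1^0·-1^2 = +1.
(a,b)_17: α=1, u≡11; β=0, v≡12 (mod 17); (11|17)=-1, (12|17)=-1; sign (−1)^0·-1^0·-1^1 = -1.
(a,b)_7: α=2, u≡5; β=0, v≡5 (mod 7); (5|7)=-1, (5|7)=-1; sign (−1)^0·-1^0·-1^2 = +1.
(a,b)_19: α=-5, u≡17; β=-2, v≡10 (mod 19); (17|19)=+1, (10|19)=-1; sign (−1)^0·+1^-2·-1^-5 = -1.
(a,b)_31: α=5, u≡28; β=1, v≡28 (mod 31); (28|31)=+1, (28|31)=+1; sign (−1)^1·+1^1·+1^5 = -1.
(a,b)_2: α=-14, β=-2; u≡5, v≡7 (mod 8); ε(u)ε(v)=0·1, αω(v)=-14·0, βω(u)=-2·1; sum ≡ 0  ⇒  +1.
(a,b)_3: α=7, u≡2; β=2, v≡1 (mod 3); (2|3)=-1, (1|3)=+1; sign (−1)^0·-1^2·+1^7 = +1.
(a,b)_23: α=-2, u≡15; β=0, v≡8 (mod 23); (15|23)=-1, (8|23)=+1; sign (−1)^0·-1^0·+1^-2 = +1.
(a,b)_5: α=8, u≡1; β=2, v≡1 (mod 5); (1|5)=+1, (1|5)=+1; sign (−1)^0·+1^2·+1^8 = +1.
|Ram(-871131, 31)| = 4, even; anisotropic at {17, 19, 29, 31}.

[17, 19, 29, 31]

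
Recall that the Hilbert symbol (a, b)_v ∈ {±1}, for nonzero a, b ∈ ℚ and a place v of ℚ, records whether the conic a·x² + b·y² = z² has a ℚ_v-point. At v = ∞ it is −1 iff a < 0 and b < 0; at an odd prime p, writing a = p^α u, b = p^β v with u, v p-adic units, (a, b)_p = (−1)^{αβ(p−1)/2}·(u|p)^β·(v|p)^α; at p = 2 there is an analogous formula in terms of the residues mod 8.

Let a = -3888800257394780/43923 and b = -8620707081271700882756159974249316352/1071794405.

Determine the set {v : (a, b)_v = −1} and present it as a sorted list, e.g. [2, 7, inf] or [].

[3, 7, 17, 19, 29, inf]

Mod squares: a ≡ -51765, b ≡ -8835. Check v ∈ {∞, 2, 3, 5, 7, 11, 13, 17, 19, 29, 31}.
v=∞: -51765 < 0 and -8835 < 0  ⇒  (a,b)_∞ = -1.
v=3: a=3^-1·(≡1), b=3^3·(≡1) mod 3; (1|3)=+1, (1|3)=+1; (−1)^{-1·3·1}·(+1)^3·(+1)^-1 = -1.
v=13: a=13^2·(≡1), b=13^4·(≡2) mod 13; (1|13)=+1, (2|13)=-1; (−1)^{2·4·6}·(+1)^4·(-1)^2 = +1.
v=19: a=19^2·(≡12), b=19^5·(≡3) mod 19; (12|19)=-1, (3|19)=-1; (−1)^{2·5·9}·(-1)^5·(-1)^2 = -1.
v=7: a=7^1·(≡4), b=7^2·(≡3) mod 7; (4|7)=+1, (3|7)=-1; (−1)^{1·2·3}·(+1)^2·(-1)^1 = -1.
v=2: v_2(a)=2, v_2(b)=14; units ≡ 3, 5 (mod 8); ε·ε+αω+βω = 1·0+2·1+14·1 ≡ 0  ⇒  (a,b)_2 = +1.
v=17: a=17^1·(≡4), b=17^2·(≡3) mod 17; (4|17)=+1, (3|17)=-1; (−1)^{1·2·8}·(+1)^2·(-1)^1 = -1.
v=5: a=5^1·(≡3), b=5^-1·(≡3) mod 5; (3|5)=-1, (3|5)=-1; (−1)^{1·-1·2}·(-1)^-1·(-1)^1 = +1.
v=11: a=11^-4·(≡3), b=11^-8·(≡1) mod 11; (3|11)=+1, (1|11)=+1; (−1)^{-4·-8·5}·(+1)^-8·(+1)^-4 = +1.
v=29: a=29^1·(≡20), b=29^4·(≡18) mod 29; (20|29)=+1, (18|29)=-1; (−1)^{1·4·14}·(+1)^4·(-1)^1 = -1.
v=31: a=31^4·(≡19), b=31^7·(≡5) mod 31; (19|31)=+1, (5|31)=+1; (−1)^{4·7·15}·(+1)^7·(+1)^4 = +1.
Ram(-51765, -8835) = {3, 7, 17, 19, 29, ∞}; no ℚ_3-point on the conic.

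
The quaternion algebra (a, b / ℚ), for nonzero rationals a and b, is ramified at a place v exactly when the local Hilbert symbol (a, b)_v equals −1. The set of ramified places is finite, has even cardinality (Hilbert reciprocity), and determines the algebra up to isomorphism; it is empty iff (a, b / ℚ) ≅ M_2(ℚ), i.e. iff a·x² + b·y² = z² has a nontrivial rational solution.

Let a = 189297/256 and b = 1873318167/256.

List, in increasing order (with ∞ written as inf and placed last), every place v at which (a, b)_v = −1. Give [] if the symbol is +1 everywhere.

[7, 41]

(a, b) ≡ (2337, 7) mod (ℚ^×)²; places V = {2, 3, 7, 19, 41, ∞}.
(a,b)_7: α=0, u≡6; β=3, v≡2 (mod 7); (6|7)=-1, (2|7)=+1; sign (−1)^0·-1^3·+1^0 = -1.
(a,b)_∞: sgn(2337)=+, sgn(7)=+, so +1.
(a,b)_3: α=5, u≡2; β=2, v≡1 (mod 3); (2|3)=-1, (1|3)=+1; sign (−1)^0·-1^2·+1^5 = +1.
(a,b)_41: α=1, u≡23; β=2, v≡15 (mod 41); (23|41)=+1, (15|41)=-1; sign (−1)^0·+1^2·-1^1 = -1.
(a,b)_2: α=-8, β=-8; u≡1, v≡7 (mod 8); ε(u)ε(v)=0·1, αω(v)=-8·0, βω(u)=-8·0; sum ≡ 0  ⇒  +1.
(a,b)_19: α=1, u≡5; β=2, v≡9 (mod 19); (5|19)=+1, (9|19)=+1; sign (−1)^0·+1^2·+1^1 = +1.
Ram(2337, 7) = {7, 41}; no ℚ_7-point on the conic.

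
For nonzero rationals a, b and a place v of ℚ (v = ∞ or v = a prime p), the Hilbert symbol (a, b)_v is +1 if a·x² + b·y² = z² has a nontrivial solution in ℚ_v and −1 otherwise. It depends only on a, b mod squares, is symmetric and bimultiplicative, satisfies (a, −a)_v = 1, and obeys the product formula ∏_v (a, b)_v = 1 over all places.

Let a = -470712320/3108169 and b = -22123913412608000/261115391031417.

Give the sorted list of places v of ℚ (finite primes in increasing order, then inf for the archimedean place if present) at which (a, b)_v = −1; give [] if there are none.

[5, inf]

(a, b) ≡ (-170, -85) mod (ℚ^×)²; places V = {2, 3, 5, 7, 13, 17, 19, 29, 41, 43, ∞}.
(a,b)_2: α=15, β=32; u≡3, v≡3 (mod 8); ε(u)ε(v)=1·1, αω(v)=15·1, βω(u)=32·1; sum ≡ 0  ⇒  +1.
(a,b)_13: α=2, u≡4; β=-2, v≡2 (mod 13); (4|13)=+1, (2|13)=-1; sign (−1)^0·+1^-2·-1^2 = +1.
(a,b)_29: α=0, u≡7; β=2, v≡2 (mod 29); (7|29)=+1, (2|29)=-1; sign (−1)^0·+1^2·-1^0 = +1.
(a,b)_41: α=-2, u≡38; β=-2, v≡14 (mod 41); (38|41)=-1, (14|41)=-1; sign (−1)^0·-1^-2·-1^-2 = +1.
(a,b)_17: α=1, u≡12; β=-1, v≡5 (mod 17); (12|17)=-1, (5|17)=-1; sign (−1)^0·-1^-1·-1^1 = +1.
(a,b)_∞: sgn(-170)=−, sgn(-85)=−, so -1.
(a,b)_5: α=1, u≡4; β=3, v≡3 (mod 5); (4|5)=+1, (3|5)=-1; sign (−1)^0·+1^3·-1^1 = -1.
(a,b)_43: α=-2, u≡20; β=-2, v≡13 (mod 43); (20|43)=-1, (13|43)=+1; sign (−1)^0·-1^-2·+1^-2 = +1.
(a,b)_7: α=0, u≡6; β=2, v≡3 (mod 7); (6|7)=-1, (3|7)=-1; sign (−1)^0·-1^2·-1^0 = +1.
(a,b)_19: α=0, u≡4; β=-2, v≡13 (mod 19); (4|19)=+1, (13|19)=-1; sign (−1)^0·+1^-2·-1^0 = +1.
(a,b)_3: α=0, u≡1; β=-4, v≡2 (mod 3); (1|3)=+1, (2|3)=-1; sign (−1)^0·+1^-4·-1^0 = +1.
|Ram(-170, -85)| = 2, even; anisotropic at {5, ∞}.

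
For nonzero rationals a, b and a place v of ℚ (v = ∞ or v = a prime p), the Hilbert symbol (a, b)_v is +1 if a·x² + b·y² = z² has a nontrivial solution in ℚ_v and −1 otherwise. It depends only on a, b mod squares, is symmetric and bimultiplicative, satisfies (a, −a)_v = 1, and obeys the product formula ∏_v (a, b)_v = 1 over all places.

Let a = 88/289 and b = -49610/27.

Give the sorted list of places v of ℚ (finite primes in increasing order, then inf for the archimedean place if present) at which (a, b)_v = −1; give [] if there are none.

Mod squares: a ≡ 22, b ≡ -1230. Check v ∈ {∞, 2, 3, 5, 11, 17, 41}.
v=11: a=11^1·(≡10), b=11^2·(≡6) mod 11; (10|11)=-1, (6|11)=-1; (−1)^{1·2·5}·(-1)^2·(-1)^1 = -1.
v=17: a=17^-2·(≡3), b=17^0·(≡3) mod 17; (3|17)=-1, (3|17)=-1; (−1)^{-2·0·8}·(-1)^0·(-1)^-2 = +1.
v=41: a=41^0·(≡3), b=41^1·(≡22) mod 41; (3|41)=-1, (22|41)=-1; (−1)^{0·1·20}·(-1)^1·(-1)^0 = -1.
v=5: a=5^0·(≡2), b=5^1·(≡4) mod 5; (2|5)=-1, (4|5)=+1; (−1)^{0·1·2}·(-1)^1·(+1)^0 = -1.
v=3: a=3^0·(≡1), b=3^-3·(≡1) mod 3; (1|3)=+1, (1|3)=+1; (−1)^{0·-3·1}·(+1)^-3·(+1)^0 = +1.
v=∞: 22 > 0 and -1230 < 0  ⇒  (a,b)_∞ = +1.
v=2: v_2(a)=3, v_2(b)=1; units ≡ 3, 1 (mod 8); ε·ε+αω+βω = 1·0+3·0+1·1 ≡ 1  ⇒  (a,b)_2 = -1.
(22, -1230 / ℚ) ramifies at {2, 5, 11, 41}: a division algebra.

[2, 5, 11, 41]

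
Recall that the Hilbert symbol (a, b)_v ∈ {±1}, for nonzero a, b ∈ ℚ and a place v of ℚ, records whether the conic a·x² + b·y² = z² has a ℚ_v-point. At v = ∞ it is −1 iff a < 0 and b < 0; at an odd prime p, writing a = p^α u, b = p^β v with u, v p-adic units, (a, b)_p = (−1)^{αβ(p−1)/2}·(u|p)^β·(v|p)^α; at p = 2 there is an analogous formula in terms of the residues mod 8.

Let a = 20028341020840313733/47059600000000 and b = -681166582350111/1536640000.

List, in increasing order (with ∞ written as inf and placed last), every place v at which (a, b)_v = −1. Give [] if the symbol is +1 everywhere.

[3, 19, 29, 31]

Mod squares: a ≡ 222053, b ≡ -666159. Check v ∈ {∞, 2, 3, 5, 7, 11, 13, 17, 19, 29, 31}.
v=7: a=7^-6·(≡5), b=7^-4·(≡6) mod 7; (5|7)=-1, (6|7)=-1; (−1)^{-6·-4·3}·(-1)^-4·(-1)^-6 = +1.
v=31: a=31^1·(≡1), b=31^1·(≡25) mod 31; (1|31)=+1, (25|31)=+1; (−1)^{1·1·15}·(+1)^1·(+1)^1 = -1.
v=3: a=3^10·(≡2), b=3^5·(≡1) mod 3; (2|3)=-1, (1|3)=+1; (−1)^{10·5·1}·(-1)^5·(+1)^10 = -1.
v=5: a=5^-8·(≡3), b=5^-4·(≡1) mod 5; (3|5)=-1, (1|5)=+1; (−1)^{-8·-4·2}·(-1)^-4·(+1)^-8 = +1.
v=19: a=19^3·(≡14), b=19^3·(≡8) mod 19; (14|19)=-1, (8|19)=-1; (−1)^{3·3·9}·(-1)^3·(-1)^3 = -1.
v=2: v_2(a)=-10, v_2(b)=-10; units ≡ 5, 1 (mod 8); ε·ε+αω+βω = 0·0+-10·0+-10·1 ≡ 0  ⇒  (a,b)_2 = +1.
v=29: a=29^1·(≡24), b=29^1·(≡8) mod 29; (24|29)=+1, (8|29)=-1; (−1)^{1·1·14}·(+1)^1·(-1)^1 = -1.
v=11: a=11^4·(≡7), b=11^2·(≡4) mod 11; (7|11)=-1, (4|11)=+1; (−1)^{4·2·5}·(-1)^2·(+1)^4 = +1.
v=∞: 222053 > 0 and -666159 < 0  ⇒  (a,b)_∞ = +1.
v=13: a=13^1·(≡1), b=13^1·(≡12) mod 13; (1|13)=+1, (12|13)=+1; (−1)^{1·1·6}·(+1)^1·(+1)^1 = +1.
v=17: a=17^2·(≡13), b=17^2·(≡10) mod 17; (13|17)=+1, (10|17)=-1; (−1)^{2·2·8}·(+1)^2·(-1)^2 = +1.
|Ram(222053, -666159)| = 4, even; anisotropic at {3, 19, 29, 31}.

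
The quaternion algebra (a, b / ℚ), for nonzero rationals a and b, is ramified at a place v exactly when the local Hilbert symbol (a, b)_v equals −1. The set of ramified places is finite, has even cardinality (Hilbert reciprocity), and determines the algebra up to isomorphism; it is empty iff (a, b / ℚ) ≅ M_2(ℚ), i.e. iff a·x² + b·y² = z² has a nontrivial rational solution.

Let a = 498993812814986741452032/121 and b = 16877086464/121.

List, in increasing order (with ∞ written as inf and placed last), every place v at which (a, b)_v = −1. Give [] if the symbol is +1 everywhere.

[17, 23]

Mod squares: a ≡ 448477, b ≡ 1345431. Check v ∈ {∞, 2, 3, 7, 11, 17, 23, 31, 37}.
v=∞: 448477 > 0 and 1345431 > 0  ⇒  (a,b)_∞ = +1.
v=31: a=31^3·(≡22), b=31^1·(≡14) mod 31; (22|31)=-1, (14|31)=+1; (−1)^{3·1·15}·(-1)^1·(+1)^3 = +1.
v=17: a=17^3·(≡7), b=17^1·(≡9) mod 17; (7|17)=-1, (9|17)=+1; (−1)^{3·1·8}·(-1)^1·(+1)^3 = -1.
v=2: v_2(a)=8, v_2(b)=8; units ≡ 5, 7 (mod 8); ε·ε+αω+βω = 0·1+8·0+8·1 ≡ 0  ⇒  (a,b)_2 = +1.
v=23: a=23^3·(≡9), b=23^1·(≡12) mod 23; (9|23)=+1, (12|23)=+1; (−1)^{3·1·11}·(+1)^1·(+1)^3 = -1.
v=11: a=11^-2·(≡8), b=11^-2·(≡7) mod 11; (8|11)=-1, (7|11)=-1; (−1)^{-2·-2·5}·(-1)^-2·(-1)^-2 = +1.
v=3: a=3^2·(≡1), b=3^1·(≡1) mod 3; (1|3)=+1, (1|3)=+1; (−1)^{2·1·1}·(+1)^1·(+1)^2 = +1.
v=37: a=37^3·(≡32), b=37^1·(≡14) mod 37; (32|37)=-1, (14|37)=-1; (−1)^{3·1·18}·(-1)^1·(-1)^3 = +1.
v=7: a=7^4·(≡4), b=7^2·(≡6) mod 7; (4|7)=+1, (6|7)=-1; (−1)^{4·2·3}·(+1)^2·(-1)^4 = +1.
(448477, 1345431 / ℚ) ramifies at {17, 23}: a division algebra.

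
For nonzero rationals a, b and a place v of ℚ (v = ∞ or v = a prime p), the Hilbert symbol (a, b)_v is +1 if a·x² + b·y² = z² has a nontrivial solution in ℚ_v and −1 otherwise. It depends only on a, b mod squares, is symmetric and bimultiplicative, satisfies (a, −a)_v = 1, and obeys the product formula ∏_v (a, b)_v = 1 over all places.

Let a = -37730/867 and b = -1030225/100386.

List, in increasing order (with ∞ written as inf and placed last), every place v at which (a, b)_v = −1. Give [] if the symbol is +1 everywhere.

Mod squares: a ≡ -2310, b ≡ -66. Check v ∈ {∞, 2, 3, 5, 7, 11, 13, 17, 29}.
v=7: a=7^3·(≡5), b=7^2·(≡4) mod 7; (5|7)=-1, (4|7)=+1; (−1)^{3·2·3}·(-1)^2·(+1)^3 = +1.
v=11: a=11^1·(≡10), b=11^-1·(≡5) mod 11; (10|11)=-1, (5|11)=+1; (−1)^{1·-1·5}·(-1)^-1·(+1)^1 = +1.
v=13: a=13^0·(≡1), b=13^-2·(≡10) mod 13; (1|13)=+1, (10|13)=+1; (−1)^{0·-2·6}·(+1)^-2·(+1)^0 = +1.
v=5: a=5^1·(≡2), b=5^2·(≡1) mod 5; (2|5)=-1, (1|5)=+1; (−1)^{1·2·2}·(-1)^2·(+1)^1 = +1.
v=∞: -2310 < 0 and -66 < 0  ⇒  (a,b)_∞ = -1.
v=29: a=29^0·(≡10), b=29^2·(≡3) mod 29; (10|29)=-1, (3|29)=-1; (−1)^{0·2·14}·(-1)^2·(-1)^0 = +1.
v=2: v_2(a)=1, v_2(b)=-1; units ≡ 5, 7 (mod 8); ε·ε+αω+βω = 0·1+1·0+-1·1 ≡ 1  ⇒  (a,b)_2 = -1.
v=17: a=17^-2·(≡9), b=17^0·(≡9) mod 17; (9|17)=+1, (9|17)=+1; (−1)^{-2·0·8}·(+1)^0·(+1)^-2 = +1.
v=3: a=3^-1·(≡1), b=3^-3·(≡2) mod 3; (1|3)=+1, (2|3)=-1; (−1)^{-1·-3·1}·(+1)^-3·(-1)^-1 = +1.
Ram(-2310, -66) = {2, ∞}; no ℚ_2-point on the conic.

[2, inf]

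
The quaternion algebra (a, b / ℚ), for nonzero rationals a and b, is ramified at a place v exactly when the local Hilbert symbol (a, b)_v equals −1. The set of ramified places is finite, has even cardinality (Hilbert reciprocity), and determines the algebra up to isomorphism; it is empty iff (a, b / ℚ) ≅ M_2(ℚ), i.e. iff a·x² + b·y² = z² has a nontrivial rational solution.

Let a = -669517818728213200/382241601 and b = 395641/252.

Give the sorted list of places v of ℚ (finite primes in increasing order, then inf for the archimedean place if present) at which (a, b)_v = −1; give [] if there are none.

(a, b) ≡ (-37, 7) mod (ℚ^×)²; places V = {2, 3, 5, 7, 17, 19, 37, ∞}.
(a,b)_17: α=6, u≡6; β=2, v≡14 (mod 17); (6|17)=-1, (14|17)=-1; sign (−1)^0·-1^2·-1^6 = +1.
(a,b)_2: α=4, β=-2; u≡3, v≡7 (mod 8); ε(u)ε(v)=1·1, αω(v)=4·0, βω(u)=-2·1; sum ≡ 1  ⇒  -1.
(a,b)_5: α=2, u≡2; β=0, v≡3 (mod 5); (2|5)=-1, (3|5)=-1; sign (−1)^0·-1^0·-1^2 = +1.
(a,b)_7: α=-6, u≡3; β=-1, v≡1 (mod 7); (3|7)=-1, (1|7)=+1; sign (−1)^0·-1^-1·+1^-6 = -1.
(a,b)_3: α=-2, u≡2; β=-2, v≡1 (mod 3); (2|3)=-1, (1|3)=+1; sign (−1)^0·-1^-2·+1^-2 = +1.
(a,b)_19: α=-2, u≡5; β=0, v≡16 (mod 19); (5|19)=+1, (16|19)=+1; sign (−1)^0·+1^0·+1^-2 = +1.
(a,b)_∞: sgn(-37)=−, sgn(7)=+, so +1.
(a,b)_37: α=5, u≡26; β=2, v≡1 (mod 37); (26|37)=+1, (1|37)=+1; sign (−1)^0·+1^2·+1^5 = +1.
(-37, 7 / ℚ) ramifies at {2, 7}: a division algebra.

[2, 7]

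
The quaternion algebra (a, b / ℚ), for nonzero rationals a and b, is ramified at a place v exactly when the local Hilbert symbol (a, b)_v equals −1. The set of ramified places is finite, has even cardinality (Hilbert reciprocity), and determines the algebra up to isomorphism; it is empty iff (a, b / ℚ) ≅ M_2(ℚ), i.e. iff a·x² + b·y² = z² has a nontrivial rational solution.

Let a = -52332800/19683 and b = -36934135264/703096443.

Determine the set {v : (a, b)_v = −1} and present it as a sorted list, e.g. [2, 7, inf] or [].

[2, 13, 17, 23, 37, inf]

(a, b) ≡ (-24531, -66378) mod (ℚ^×)²; places V = {2, 3, 5, 7, 13, 17, 19, 23, 37, ∞}.
(a,b)_3: α=-9, u≡1; β=-15, v≡2 (mod 3); (1|3)=+1, (2|3)=-1; sign (−1)^1·+1^-15·-1^-9 = +1.
(a,b)_19: α=0, u≡17; β=2, v≡13 (mod 19); (17|19)=+1, (13|19)=-1; sign (−1)^0·+1^2·-1^0 = +1.
(a,b)_17: α=1, u≡2; β=2, v≡14 (mod 17); (2|17)=+1, (14|17)=-1; sign (−1)^0·+1^2·-1^1 = -1.
(a,b)_23: α=0, u≡19; β=1, v≡12 (mod 23); (19|23)=-1, (12|23)=+1; sign (−1)^0·-1^1·+1^0 = -1.
(a,b)_7: α=0, u≡2; β=-2, v≡5 (mod 7); (2|7)=+1, (5|7)=-1; sign (−1)^0·+1^-2·-1^0 = +1.
(a,b)_2: α=8, β=5; u≡5, v≡3 (mod 8); ε(u)ε(v)=0·1, αω(v)=8·1, βω(u)=5·1; sum ≡ 1  ⇒  -1.
(a,b)_5: α=2, u≡1; β=0, v≡2 (mod 5); (1|5)=+1, (2|5)=-1; sign (−1)^0·+1^0·-1^2 = +1.
(a,b)_∞: sgn(-24531)=−, sgn(-66378)=−, so -1.
(a,b)_37: α=1, u≡1; β=1, v≡8 (mod 37); (1|37)=+1, (8|37)=-1; sign (−1)^0·+1^1·-1^1 = -1.
(a,b)_13: α=1, u≡6; β=1, v≡9 (mod 13); (6|13)=-1, (9|13)=+1; sign (−1)^0·-1^1·+1^1 = -1.
(-24531, -66378 / ℚ) ramifies at {2, 13, 17, 23, 37, ∞}: a division algebra.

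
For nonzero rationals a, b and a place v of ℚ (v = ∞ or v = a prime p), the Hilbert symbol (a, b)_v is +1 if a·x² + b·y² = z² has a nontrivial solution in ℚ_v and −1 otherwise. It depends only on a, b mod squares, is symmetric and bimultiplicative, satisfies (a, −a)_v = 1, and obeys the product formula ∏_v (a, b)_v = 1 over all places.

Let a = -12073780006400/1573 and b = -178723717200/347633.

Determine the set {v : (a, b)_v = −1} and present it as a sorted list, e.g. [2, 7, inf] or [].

Mod squares: a ≡ -10214438, b ≡ -351509. Check v ∈ {∞, 2, 3, 5, 7, 11, 13, 17, 19, 23, 29, 31}.
v=∞: -10214438 < 0 and -351509 < 0  ⇒  (a,b)_∞ = -1.
v=11: a=11^-2·(≡10), b=11^-2·(≡8) mod 11; (10|11)=-1, (8|11)=-1; (−1)^{-2·-2·5}·(-1)^-2·(-1)^-2 = +1.
v=29: a=29^1·(≡17), b=29^1·(≡6) mod 29; (17|29)=-1, (6|29)=+1; (−1)^{1·1·14}·(-1)^1·(+1)^1 = -1.
v=3: a=3^0·(≡1), b=3^2·(≡1) mod 3; (1|3)=+1, (1|3)=+1; (−1)^{0·2·1}·(+1)^2·(+1)^0 = +1.
v=5: a=5^2·(≡3), b=5^2·(≡4) mod 5; (3|5)=-1, (4|5)=+1; (−1)^{2·2·2}·(-1)^2·(+1)^2 = +1.
v=7: a=7^4·(≡4), b=7^4·(≡5) mod 7; (4|7)=+1, (5|7)=-1; (−1)^{4·4·3}·(+1)^4·(-1)^4 = +1.
v=13: a=13^-1·(≡11), b=13^-2·(≡8) mod 13; (11|13)=-1, (8|13)=-1; (−1)^{-1·-2·6}·(-1)^-2·(-1)^-1 = -1.
v=23: a=23^1·(≡4), b=23^1·(≡18) mod 23; (4|23)=+1, (18|23)=+1; (−1)^{1·1·11}·(+1)^1·(+1)^1 = -1.
v=19: a=19^1·(≡14), b=19^0·(≡3) mod 19; (14|19)=-1, (3|19)=-1; (−1)^{1·0·9}·(-1)^0·(-1)^1 = -1.
v=31: a=31^1·(≡16), b=31^1·(≡28) mod 31; (16|31)=+1, (28|31)=+1; (−1)^{1·1·15}·(+1)^1·(+1)^1 = -1.
v=17: a=17^0·(≡12), b=17^-1·(≡11) mod 17; (12|17)=-1, (11|17)=-1; (−1)^{0·-1·8}·(-1)^-1·(-1)^0 = -1.
v=2: v_2(a)=9, v_2(b)=4; units ≡ 5, 3 (mod 8); ε·ε+αω+βω = 0·1+9·1+4·1 ≡ 1  ⇒  (a,b)_2 = -1.
Ram(-10214438, -351509) = {2, 13, 17, 19, 23, 29, 31, ∞}; no ℚ_2-point on the conic.

[2, 13, 17, 19, 23, 29, 31, inf]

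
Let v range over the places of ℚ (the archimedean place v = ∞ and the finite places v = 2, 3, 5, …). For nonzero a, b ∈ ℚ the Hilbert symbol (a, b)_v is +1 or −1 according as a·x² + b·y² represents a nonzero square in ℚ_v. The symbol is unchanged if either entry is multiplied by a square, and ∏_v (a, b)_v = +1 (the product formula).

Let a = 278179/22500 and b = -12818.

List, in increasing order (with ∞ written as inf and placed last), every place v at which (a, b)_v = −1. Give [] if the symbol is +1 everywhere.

Mod squares: a ≡ 19, b ≡ -12818. Check v ∈ {∞, 2, 3, 5, 11, 13, 17, 19, 29}.
v=5: a=5^-4·(≡4), b=5^0·(≡2) mod 5; (4|5)=+1, (2|5)=-1; (−1)^{-4·0·2}·(+1)^0·(-1)^-4 = +1.
v=13: a=13^0·(≡7), b=13^1·(≡2) mod 13; (7|13)=-1, (2|13)=-1; (−1)^{0·1·6}·(-1)^1·(-1)^0 = -1.
v=17: a=17^0·(≡16), b=17^1·(≡11) mod 17; (16|17)=+1, (11|17)=-1; (−1)^{0·1·8}·(+1)^1·(-1)^0 = +1.
v=19: a=19^1·(≡17), b=19^0·(≡7) mod 19; (17|19)=+1, (7|19)=+1; (−1)^{1·0·9}·(+1)^0·(+1)^1 = +1.
v=11: a=11^4·(≡6), b=11^0·(≡8) mod 11; (6|11)=-1, (8|11)=-1; (−1)^{4·0·5}·(-1)^0·(-1)^4 = +1.
v=2: v_2(a)=-2, v_2(b)=1; units ≡ 3, 7 (mod 8); ε·ε+αω+βω = 1·1+-2·0+1·1 ≡ 0  ⇒  (a,b)_2 = +1.
v=3: a=3^-2·(≡1), b=3^0·(≡1) mod 3; (1|3)=+1, (1|3)=+1; (−1)^{-2·0·1}·(+1)^0·(+1)^-2 = +1.
v=29: a=29^0·(≡19), b=29^1·(≡22) mod 29; (19|29)=-1, (22|29)=+1; (−1)^{0·1·14}·(-1)^1·(+1)^0 = -1.
v=∞: 19 > 0 and -12818 < 0  ⇒  (a,b)_∞ = +1.
|Ram(19, -12818)| = 2, even; anisotropic at {13, 29}.

[13, 29]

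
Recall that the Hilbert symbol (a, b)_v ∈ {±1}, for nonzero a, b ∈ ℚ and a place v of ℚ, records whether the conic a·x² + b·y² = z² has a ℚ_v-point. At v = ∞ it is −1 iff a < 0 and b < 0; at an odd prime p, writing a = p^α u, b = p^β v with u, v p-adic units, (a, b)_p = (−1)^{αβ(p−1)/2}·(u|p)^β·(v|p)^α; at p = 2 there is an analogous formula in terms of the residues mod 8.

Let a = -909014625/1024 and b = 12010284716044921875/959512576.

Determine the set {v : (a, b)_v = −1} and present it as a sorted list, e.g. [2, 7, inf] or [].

(a, b) ≡ (-2185, 43) mod (ℚ^×)²; places V = {2, 3, 5, 11, 19, 23, 43, ∞}.
(a,b)_43: α=2, u≡33; β=3, v≡16 (mod 43); (33|43)=-1, (16|43)=+1; sign (−1)^0·-1^3·+1^2 = -1.
(a,b)_∞: sgn(-2185)=−, sgn(43)=+, so +1.
(a,b)_23: α=1, u≡17; β=2, v≡17 (mod 23); (17|23)=-1, (17|23)=-1; sign (−1)^0·-1^2·-1^1 = -1.
(a,b)_2: α=-10, β=-16; u≡7, v≡3 (mod 8); ε(u)ε(v)=1·1, αω(v)=-10·1, βω(u)=-16·0; sum ≡ 1  ⇒  -1.
(a,b)_3: α=2, u≡2; β=4, v≡1 (mod 3); (2|3)=-1, (1|3)=+1; sign (−1)^0·-1^4·+1^2 = +1.
(a,b)_11: α=0, u≡9; β=-4, v≡7 (mod 11); (9|11)=+1, (7|11)=-1; sign (−1)^0·+1^-4·-1^0 = +1.
(a,b)_19: α=1, u≡10; β=2, v≡4 (mod 19); (10|19)=-1, (4|19)=+1; sign (−1)^0·-1^2·+1^1 = +1.
(a,b)_5: α=3, u≡2; β=10, v≡3 (mod 5); (2|5)=-1, (3|5)=-1; sign (−1)^0·-1^10·-1^3 = -1.
Ram(-2185, 43) = {2, 5, 23, 43}; no ℚ_2-point on the conic.

[2, 5, 23, 43]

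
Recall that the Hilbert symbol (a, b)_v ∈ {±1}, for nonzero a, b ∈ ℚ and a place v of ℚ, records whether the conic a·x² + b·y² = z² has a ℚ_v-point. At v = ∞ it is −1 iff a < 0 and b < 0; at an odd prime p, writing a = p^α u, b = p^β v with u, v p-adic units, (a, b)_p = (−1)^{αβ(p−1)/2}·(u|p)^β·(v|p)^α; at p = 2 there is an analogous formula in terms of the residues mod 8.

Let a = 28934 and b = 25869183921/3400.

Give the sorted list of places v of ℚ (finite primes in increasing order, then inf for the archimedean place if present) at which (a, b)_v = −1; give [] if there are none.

(a, b) ≡ (28934, 34) mod (ℚ^×)²; places V = {2, 3, 5, 7, 17, 23, 37, ∞}.
(a,b)_5: α=0, u≡4; β=-2, v≡1 (mod 5); (4|5)=+1, (1|5)=+1; sign (−1)^0·+1^-2·+1^0 = +1.
(a,b)_23: α=1, u≡16; β=2, v≡17 (mod 23); (16|23)=+1, (17|23)=-1; sign (−1)^0·+1^2·-1^1 = -1.
(a,b)_7: α=0, u≡3; β=2, v≡6 (mod 7); (3|7)=-1, (6|7)=-1; sign (−1)^0·-1^2·-1^0 = +1.
(a,b)_∞: sgn(28934)=+, sgn(34)=+, so +1.
(a,b)_3: α=0, u≡2; β=6, v≡1 (mod 3); (2|3)=-1, (1|3)=+1; sign (−1)^0·-1^6·+1^0 = +1.
(a,b)_17: α=1, u≡2; β=-1, v≡16 (mod 17); (2|17)=+1, (16|17)=+1; sign (−1)^0·+1^-1·+1^1 = +1.
(a,b)_2: α=1, β=-3; u≡3, v≡1 (mod 8); ε(u)ε(v)=1·0, αω(v)=1·0, βω(u)=-3·1; sum ≡ 1  ⇒  -1.
(a,b)_37: α=1, u≡5; β=2, v≡30 (mod 37); (5|37)=-1, (30|37)=+1; sign (−1)^0·-1^2·+1^1 = +1.
(28934, 34 / ℚ) ramifies at {2, 23}: a division algebra.

[2, 23]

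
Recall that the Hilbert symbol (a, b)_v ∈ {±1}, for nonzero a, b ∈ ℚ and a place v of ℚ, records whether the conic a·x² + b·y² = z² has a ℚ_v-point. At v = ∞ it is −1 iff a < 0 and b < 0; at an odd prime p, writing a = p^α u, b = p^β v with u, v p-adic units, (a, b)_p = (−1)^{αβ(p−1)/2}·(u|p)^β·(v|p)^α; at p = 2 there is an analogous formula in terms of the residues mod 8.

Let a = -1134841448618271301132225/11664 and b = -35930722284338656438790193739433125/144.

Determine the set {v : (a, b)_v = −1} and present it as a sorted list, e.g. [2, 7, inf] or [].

Mod squares: a ≡ -268801, b ≡ -1966237. Check v ∈ {∞, 2, 3, 5, 7, 11, 13, 17, 19, 23, 29, 31, 41}.
v=17: a=17^2·(≡12), b=17^3·(≡11) mod 17; (12|17)=-1, (11|17)=-1; (−1)^{2·3·8}·(-1)^3·(-1)^2 = -1.
v=19: a=19^2·(≡11), b=19^2·(≡1) mod 19; (11|19)=+1, (1|19)=+1; (−1)^{2·2·9}·(+1)^2·(+1)^2 = +1.
v=3: a=3^-6·(≡2), b=3^-2·(≡2) mod 3; (2|3)=-1, (2|3)=-1; (−1)^{-6·-2·1}·(-1)^-2·(-1)^-6 = +1.
v=2: v_2(a)=-4, v_2(b)=-4; units ≡ 7, 3 (mod 8); ε·ε+αω+βω = 1·1+-4·1+-4·0 ≡ 1  ⇒  (a,b)_2 = -1.
v=11: a=11^2·(≡8), b=11^0·(≡10) mod 11; (8|11)=-1, (10|11)=-1; (−1)^{2·0·5}·(-1)^0·(-1)^2 = +1.
v=13: a=13^3·(≡6), b=13^3·(≡5) mod 13; (6|13)=-1, (5|13)=-1; (−1)^{3·3·6}·(-1)^3·(-1)^3 = +1.
v=∞: -268801 < 0 and -1966237 < 0  ⇒  (a,b)_∞ = -1.
v=23: a=23^1·(≡5), b=23^2·(≡5) mod 23; (5|23)=-1, (5|23)=-1; (−1)^{1·2·11}·(-1)^2·(-1)^1 = -1.
v=29: a=29^1·(≡11), b=29^2·(≡14) mod 29; (11|29)=-1, (14|29)=-1; (−1)^{1·2·14}·(-1)^2·(-1)^1 = -1.
v=41: a=41^2·(≡33), b=41^3·(≡27) mod 41; (33|41)=+1, (27|41)=-1; (−1)^{2·3·20}·(+1)^3·(-1)^2 = +1.
v=31: a=31^3·(≡2), b=31^5·(≡24) mod 31; (2|31)=+1, (24|31)=-1; (−1)^{3·5·15}·(+1)^5·(-1)^3 = +1.
v=5: a=5^2·(≡4), b=5^4·(≡3) mod 5; (4|5)=+1, (3|5)=-1; (−1)^{2·4·2}·(+1)^4·(-1)^2 = +1.
v=7: a=7^2·(≡6), b=7^5·(≡5) mod 7; (6|7)=-1, (5|7)=-1; (−1)^{2·5·3}·(-1)^5·(-1)^2 = -1.
|Ram(-268801, -1966237)| = 6, even; anisotropic at {2, 7, 17, 23, 29, ∞}.

[2, 7, 17, 23, 29, inf]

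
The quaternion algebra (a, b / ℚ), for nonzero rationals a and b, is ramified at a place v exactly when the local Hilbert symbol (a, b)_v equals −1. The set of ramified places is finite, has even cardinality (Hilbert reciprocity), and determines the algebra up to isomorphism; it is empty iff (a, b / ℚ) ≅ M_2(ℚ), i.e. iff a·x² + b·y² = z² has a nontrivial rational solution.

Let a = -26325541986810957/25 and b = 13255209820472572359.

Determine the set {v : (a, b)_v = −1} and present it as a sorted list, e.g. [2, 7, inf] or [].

[2, 3, 23, 29]

Mod squares: a ≡ -253, b ≡ 1479. Check v ∈ {∞, 2, 3, 5, 11, 17, 19, 23, 29}.
v=19: a=19^2·(≡2), b=19^0·(≡6) mod 19; (2|19)=-1, (6|19)=+1; (−1)^{2·0·9}·(-1)^0·(+1)^2 = +1.
v=29: a=29^2·(≡15), b=29^3·(≡6) mod 29; (15|29)=-1, (6|29)=+1; (−1)^{2·3·14}·(-1)^3·(+1)^2 = -1.
v=17: a=17^2·(≡8), b=17^3·(≡9) mod 17; (8|17)=+1, (9|17)=+1; (−1)^{2·3·8}·(+1)^3·(+1)^2 = +1.
v=23: a=23^1·(≡1), b=23^4·(≡20) mod 23; (1|23)=+1, (20|23)=-1; (−1)^{1·4·11}·(+1)^4·(-1)^1 = -1.
v=∞: -253 < 0 and 1479 > 0  ⇒  (a,b)_∞ = +1.
v=5: a=5^-2·(≡3), b=5^0·(≡4) mod 5; (3|5)=-1, (4|5)=+1; (−1)^{-2·0·2}·(-1)^0·(+1)^-2 = +1.
v=2: v_2(a)=0, v_2(b)=0; units ≡ 3, 7 (mod 8); ε·ε+αω+βω = 1·1+0·0+0·1 ≡ 1  ⇒  (a,b)_2 = -1.
v=3: a=3^4·(≡2), b=3^3·(≡1) mod 3; (2|3)=-1, (1|3)=+1; (−1)^{4·3·1}·(-1)^3·(+1)^4 = -1.
v=11: a=11^5·(≡7), b=11^4·(≡4) mod 11; (7|11)=-1, (4|11)=+1; (−1)^{5·4·5}·(-1)^4·(+1)^5 = +1.
(-253, 1479 / ℚ) ramifies at {2, 3, 23, 29}: a division algebra.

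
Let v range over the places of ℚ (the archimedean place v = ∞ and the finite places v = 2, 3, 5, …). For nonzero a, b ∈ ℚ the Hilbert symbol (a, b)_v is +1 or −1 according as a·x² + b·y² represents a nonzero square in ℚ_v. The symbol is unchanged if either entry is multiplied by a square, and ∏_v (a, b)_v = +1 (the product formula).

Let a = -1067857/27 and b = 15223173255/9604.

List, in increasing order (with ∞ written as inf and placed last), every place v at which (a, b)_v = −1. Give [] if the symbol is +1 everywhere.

Mod squares: a ≡ -65379, b ≡ 4685495. Check v ∈ {∞, 2, 3, 5, 7, 19, 31, 37, 43}.
v=37: a=37^1·(≡26), b=37^1·(≡30) mod 37; (26|37)=+1, (30|37)=+1; (−1)^{1·1·18}·(+1)^1·(+1)^1 = +1.
v=43: a=43^0·(≡40), b=43^1·(≡22) mod 43; (40|43)=+1, (22|43)=-1; (−1)^{0·1·21}·(+1)^1·(-1)^0 = +1.
v=2: v_2(a)=0, v_2(b)=-2; units ≡ 5, 7 (mod 8); ε·ε+αω+βω = 0·1+0·0+-2·1 ≡ 0  ⇒  (a,b)_2 = +1.
v=7: a=7^2·(≡2), b=7^-4·(≡6) mod 7; (2|7)=+1, (6|7)=-1; (−1)^{2·-4·3}·(+1)^-4·(-1)^2 = +1.
v=19: a=19^1·(≡7), b=19^3·(≡4) mod 19; (7|19)=+1, (4|19)=+1; (−1)^{1·3·9}·(+1)^3·(+1)^1 = -1.
v=3: a=3^-3·(≡2), b=3^2·(≡2) mod 3; (2|3)=-1, (2|3)=-1; (−1)^{-3·2·1}·(-1)^2·(-1)^-3 = -1.
v=5: a=5^0·(≡4), b=5^1·(≡4) mod 5; (4|5)=+1, (4|5)=+1; (−1)^{0·1·2}·(+1)^1·(+1)^0 = +1.
v=∞: -65379 < 0 and 4685495 > 0  ⇒  (a,b)_∞ = +1.
v=31: a=31^1·(≡17), b=31^1·(≡20) mod 31; (17|31)=-1, (20|31)=+1; (−1)^{1·1·15}·(-1)^1·(+1)^1 = +1.
|Ram(-65379, 4685495)| = 2, even; anisotropic at {3, 19}.

[3, 19]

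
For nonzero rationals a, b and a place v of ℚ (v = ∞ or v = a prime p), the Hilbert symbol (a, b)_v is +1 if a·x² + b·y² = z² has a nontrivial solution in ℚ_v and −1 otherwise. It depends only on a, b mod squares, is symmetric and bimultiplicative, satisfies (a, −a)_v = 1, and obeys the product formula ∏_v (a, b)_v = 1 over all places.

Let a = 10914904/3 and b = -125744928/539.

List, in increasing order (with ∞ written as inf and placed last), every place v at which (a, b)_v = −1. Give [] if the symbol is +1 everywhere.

Mod squares: a ≡ 8186178, b ≡ -89958. Check v ∈ {∞, 2, 3, 7, 11, 13, 29, 31, 47}.
v=7: a=7^1·(≡5), b=7^-2·(≡5) mod 7; (5|7)=-1, (5|7)=-1; (−1)^{1·-2·3}·(-1)^-2·(-1)^1 = -1.
v=13: a=13^1·(≡1), b=13^0·(≡7) mod 13; (1|13)=+1, (7|13)=-1; (−1)^{1·0·6}·(+1)^0·(-1)^1 = -1.
v=31: a=31^0·(≡7), b=31^2·(≡8) mod 31; (7|31)=+1, (8|31)=+1; (−1)^{0·2·15}·(+1)^2·(+1)^0 = +1.
v=47: a=47^1·(≡33), b=47^1·(≡13) mod 47; (33|47)=-1, (13|47)=-1; (−1)^{1·1·23}·(-1)^1·(-1)^1 = -1.
v=29: a=29^1·(≡24), b=29^1·(≡25) mod 29; (24|29)=+1, (25|29)=+1; (−1)^{1·1·14}·(+1)^1·(+1)^1 = +1.
v=3: a=3^-1·(≡1), b=3^1·(≡2) mod 3; (1|3)=+1, (2|3)=-1; (−1)^{-1·1·1}·(+1)^1·(-1)^-1 = +1.
v=∞: 8186178 > 0 and -89958 < 0  ⇒  (a,b)_∞ = +1.
v=11: a=11^1·(≡3), b=11^-1·(≡2) mod 11; (3|11)=+1, (2|11)=-1; (−1)^{1·-1·5}·(+1)^-1·(-1)^1 = +1.
v=2: v_2(a)=3, v_2(b)=5; units ≡ 1, 5 (mod 8); ε·ε+αω+βω = 0·0+3·1+5·0 ≡ 1  ⇒  (a,b)_2 = -1.
|Ram(8186178, -89958)| = 4, even; anisotropic at {2, 7, 13, 47}.

[2, 7, 13, 47]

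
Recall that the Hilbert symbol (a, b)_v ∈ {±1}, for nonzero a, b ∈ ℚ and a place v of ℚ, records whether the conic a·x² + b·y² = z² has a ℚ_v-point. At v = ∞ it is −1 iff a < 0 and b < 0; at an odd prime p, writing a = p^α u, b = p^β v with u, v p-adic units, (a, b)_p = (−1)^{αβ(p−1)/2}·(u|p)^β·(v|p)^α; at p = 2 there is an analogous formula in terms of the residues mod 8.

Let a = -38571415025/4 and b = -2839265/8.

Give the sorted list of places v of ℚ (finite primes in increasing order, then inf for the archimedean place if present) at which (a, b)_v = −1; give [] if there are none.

Mod squares: a ≡ -209, b ≡ -130. Check v ∈ {∞, 2, 5, 11, 13, 19}.
v=19: a=19^3·(≡3), b=19^2·(≡12) mod 19; (3|19)=-1, (12|19)=-1; (−1)^{3·2·9}·(-1)^2·(-1)^3 = -1.
v=5: a=5^2·(≡1), b=5^1·(≡4) mod 5; (1|5)=+1, (4|5)=+1; (−1)^{2·1·2}·(+1)^1·(+1)^2 = +1.
v=13: a=13^2·(≡10), b=13^1·(≡1) mod 13; (10|13)=+1, (1|13)=+1; (−1)^{2·1·6}·(+1)^1·(+1)^2 = +1.
v=2: v_2(a)=-2, v_2(b)=-3; units ≡ 7, 7 (mod 8); ε·ε+αω+βω = 1·1+-2·0+-3·0 ≡ 1  ⇒  (a,b)_2 = -1.
v=∞: -209 < 0 and -130 < 0  ⇒  (a,b)_∞ = -1.
v=11: a=11^3·(≡4), b=11^2·(≡8) mod 11; (4|11)=+1, (8|11)=-1; (−1)^{3·2·5}·(+1)^2·(-1)^3 = -1.
|Ram(-209, -130)| = 4, even; anisotropic at {2, 11, 19, ∞}.

[2, 11, 19, inf]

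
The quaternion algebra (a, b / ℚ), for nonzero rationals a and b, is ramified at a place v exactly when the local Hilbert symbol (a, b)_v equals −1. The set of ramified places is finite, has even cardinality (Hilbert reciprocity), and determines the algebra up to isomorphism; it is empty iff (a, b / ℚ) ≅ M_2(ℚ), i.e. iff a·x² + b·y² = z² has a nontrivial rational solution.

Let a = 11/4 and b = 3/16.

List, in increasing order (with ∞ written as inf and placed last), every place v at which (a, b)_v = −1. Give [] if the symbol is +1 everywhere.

(a, b) ≡ (11, 3) mod (ℚ^×)²; places V = {2, 3, 11, ∞}.
(a,b)_11: α=1, u≡3; β=0, v≡5 (mod 11); (3|11)=+1, (5|11)=+1; sign (−1)^0·+1^0·+1^1 = +1.
(a,b)_2: α=-2, β=-4; u≡3, v≡3 (mod 8); ε(u)ε(v)=1·1, αω(v)=-2·1, βω(u)=-4·1; sum ≡ 1  ⇒  -1.
(a,b)_3: α=0, u≡2; β=1, v≡1 (mod 3); (2|3)=-1, (1|3)=+1; sign (−1)^0·-1^1·+1^0 = -1.
(a,b)_∞: sgn(11)=+, sgn(3)=+, so +1.
(11, 3 / ℚ) ramifies at {2, 3}: a division algebra.

[2, 3]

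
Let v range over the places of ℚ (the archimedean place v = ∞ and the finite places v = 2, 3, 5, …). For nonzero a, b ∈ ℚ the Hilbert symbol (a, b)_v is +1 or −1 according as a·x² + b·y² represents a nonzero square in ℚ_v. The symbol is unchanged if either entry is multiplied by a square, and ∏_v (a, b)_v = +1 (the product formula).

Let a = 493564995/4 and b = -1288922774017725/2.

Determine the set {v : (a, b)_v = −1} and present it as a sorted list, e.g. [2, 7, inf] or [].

[3, 5, 11, 19]

(a, b) ≡ (124355, -42) mod (ℚ^×)²; places V = {2, 3, 5, 7, 11, 17, 19, ∞}.
(a,b)_11: α=1, u≡7; β=2, v≡2 (mod 11); (7|11)=-1, (2|11)=-1; sign (−1)^0·-1^2·-1^1 = -1.
(a,b)_∞: sgn(124355)=+, sgn(-42)=−, so +1.
(a,b)_19: α=1, u≡5; β=2, v≡10 (mod 19); (5|19)=+1, (10|19)=-1; sign (−1)^0·+1^2·-1^1 = -1.
(a,b)_2: α=-2, β=-1; u≡3, v≡3 (mod 8); ε(u)ε(v)=1·1, αω(v)=-2·1, βω(u)=-1·1; sum ≡ 0  ⇒  +1.
(a,b)_5: α=1, u≡1; β=2, v≡3 (mod 5); (1|5)=+1, (3|5)=-1; sign (−1)^0·+1^2·-1^1 = -1.
(a,b)_3: α=4, u≡2; β=5, v≡1 (mod 3); (2|3)=-1, (1|3)=+1; sign (−1)^0·-1^5·+1^4 = -1.
(a,b)_7: α=3, u≡6; β=5, v≡1 (mod 7); (6|7)=-1, (1|7)=+1; sign (−1)^1·-1^5·+1^3 = +1.
(a,b)_17: α=1, u≡10; β=2, v≡8 (mod 17); (10|17)=-1, (8|17)=+1; sign (−1)^0·-1^2·+1^1 = +1.
Ram(124355, -42) = {3, 5, 11, 19}; no ℚ_3-point on the conic.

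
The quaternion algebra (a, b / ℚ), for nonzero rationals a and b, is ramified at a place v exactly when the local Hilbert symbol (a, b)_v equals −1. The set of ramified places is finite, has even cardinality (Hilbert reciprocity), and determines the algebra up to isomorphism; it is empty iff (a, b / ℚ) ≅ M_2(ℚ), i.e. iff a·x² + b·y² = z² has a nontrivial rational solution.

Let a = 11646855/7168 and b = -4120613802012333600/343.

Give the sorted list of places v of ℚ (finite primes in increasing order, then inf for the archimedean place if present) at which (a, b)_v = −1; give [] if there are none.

Mod squares: a ≡ 74865, b ≡ -367822. Check v ∈ {∞, 2, 3, 5, 7, 11, 13, 23, 31, 43, 47}.
v=11: a=11^2·(≡7), b=11^0·(≡2) mod 11; (7|11)=-1, (2|11)=-1; (−1)^{2·0·5}·(-1)^0·(-1)^2 = +1.
v=43: a=43^0·(≡3), b=43^1·(≡33) mod 43; (3|43)=-1, (33|43)=-1; (−1)^{0·1·21}·(-1)^1·(-1)^0 = -1.
v=∞: 74865 > 0 and -367822 < 0  ⇒  (a,b)_∞ = +1.
v=3: a=3^3·(≡1), b=3^6·(≡2) mod 3; (1|3)=+1, (2|3)=-1; (−1)^{3·6·1}·(+1)^6·(-1)^3 = -1.
v=31: a=31^1·(≡20), b=31^2·(≡3) mod 31; (20|31)=+1, (3|31)=-1; (−1)^{1·2·15}·(+1)^2·(-1)^1 = -1.
v=47: a=47^0·(≡40), b=47^1·(≡23) mod 47; (40|47)=-1, (23|47)=-1; (−1)^{0·1·23}·(-1)^1·(-1)^0 = -1.
v=2: v_2(a)=-10, v_2(b)=5; units ≡ 1, 1 (mod 8); ε·ε+αω+βω = 0·0+-10·0+5·0 ≡ 0  ⇒  (a,b)_2 = +1.
v=7: a=7^-1·(≡5), b=7^-3·(≡5) mod 7; (5|7)=-1, (5|7)=-1; (−1)^{-1·-3·3}·(-1)^-3·(-1)^-1 = -1.
v=23: a=23^1·(≡18), b=23^4·(≡20) mod 23; (18|23)=+1, (20|23)=-1; (−1)^{1·4·11}·(+1)^4·(-1)^1 = -1.
v=5: a=5^1·(≡2), b=5^2·(≡2) mod 5; (2|5)=-1, (2|5)=-1; (−1)^{1·2·2}·(-1)^2·(-1)^1 = -1.
v=13: a=13^0·(≡5), b=13^1·(≡7) mod 13; (5|13)=-1, (7|13)=-1; (−1)^{0·1·6}·(-1)^1·(-1)^0 = -1.
(74865, -367822 / ℚ) ramifies at {3, 5, 7, 13, 23, 31, 43, 47}: a division algebra.

[3, 5, 7, 13, 23, 31, 43, 47]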